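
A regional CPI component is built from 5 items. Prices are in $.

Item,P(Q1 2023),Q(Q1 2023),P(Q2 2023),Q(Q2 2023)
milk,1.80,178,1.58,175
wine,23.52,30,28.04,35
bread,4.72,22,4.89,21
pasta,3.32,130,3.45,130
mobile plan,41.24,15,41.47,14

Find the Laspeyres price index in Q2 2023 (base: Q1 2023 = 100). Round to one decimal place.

Laspeyres price index uses base-period quantities as weights.
ΣP(Q2 2023)·Q(Q1 2023) = 1.58×178 + 28.04×30 + 4.89×22 + 3.45×130 + 41.47×15 = 281.24 + 841.2 + 107.58 + 448.5 + 622.05 = 2300.57
ΣP(Q1 2023)·Q(Q1 2023) = 1.80×178 + 23.52×30 + 4.72×22 + 3.32×130 + 41.24×15 = 320.4 + 705.6 + 103.84 + 431.6 + 618.6 = 2180.04
Index = 2300.57 / 2180.04 × 100 = 105.5288

105.5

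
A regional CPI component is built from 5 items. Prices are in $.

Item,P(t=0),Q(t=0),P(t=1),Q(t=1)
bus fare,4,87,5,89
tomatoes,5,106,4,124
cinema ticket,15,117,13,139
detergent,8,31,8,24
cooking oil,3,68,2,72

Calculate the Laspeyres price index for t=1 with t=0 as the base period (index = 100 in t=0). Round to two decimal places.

Laspeyres price index uses base-period quantities as weights.
ΣP(t=1)·Q(t=0) = 5×87 + 4×106 + 13×117 + 8×31 + 2×68 = 435 + 424 + 1521 + 248 + 136 = 2764
ΣP(t=0)·Q(t=0) = 4×87 + 5×106 + 15×117 + 8×31 + 3×68 = 348 + 530 + 1755 + 248 + 204 = 3085
Index = 2764 / 3085 × 100 = 89.5948

89.59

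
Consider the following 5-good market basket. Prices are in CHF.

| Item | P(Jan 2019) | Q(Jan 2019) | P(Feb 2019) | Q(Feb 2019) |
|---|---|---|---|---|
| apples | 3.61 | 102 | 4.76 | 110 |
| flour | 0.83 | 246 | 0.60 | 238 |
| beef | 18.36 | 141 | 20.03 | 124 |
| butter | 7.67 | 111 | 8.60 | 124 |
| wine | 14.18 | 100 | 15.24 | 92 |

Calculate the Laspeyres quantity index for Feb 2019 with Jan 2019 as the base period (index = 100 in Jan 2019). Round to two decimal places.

94.41

Laspeyres quantity index uses base-period prices as weights.
ΣP(Jan 2019)·Q(Feb 2019) = 3.61×110 + 0.83×238 + 18.36×124 + 7.67×124 + 14.18×92 = 397.1 + 197.54 + 2276.64 + 951.08 + 1304.56 = 5126.92
ΣP(Jan 2019)·Q(Jan 2019) = 3.61×102 + 0.83×246 + 18.36×141 + 7.67×111 + 14.18×100 = 368.22 + 204.18 + 2588.76 + 851.37 + 1418 = 5430.53
Index = 5126.92 / 5430.53 × 100 = 94.4092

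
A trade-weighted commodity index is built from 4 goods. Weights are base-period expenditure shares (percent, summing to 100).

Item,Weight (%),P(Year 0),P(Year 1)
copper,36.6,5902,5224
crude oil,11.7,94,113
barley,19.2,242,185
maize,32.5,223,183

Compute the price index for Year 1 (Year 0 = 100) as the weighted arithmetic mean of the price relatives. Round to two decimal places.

87.81

copper: 36.6 × (5224/5902) = 36.6 × 0.885124 = 32.3955
crude oil: 11.7 × (113/94) = 11.7 × 1.202128 = 14.0649
barley: 19.2 × (185/242) = 19.2 × 0.764463 = 14.6777
maize: 32.5 × (183/223) = 32.5 × 0.820628 = 26.6704
Index = Σ wᵢ·(p₁ᵢ/p₀ᵢ) = 32.3955 + 14.0649 + 14.6777 + 26.6704 = 87.8085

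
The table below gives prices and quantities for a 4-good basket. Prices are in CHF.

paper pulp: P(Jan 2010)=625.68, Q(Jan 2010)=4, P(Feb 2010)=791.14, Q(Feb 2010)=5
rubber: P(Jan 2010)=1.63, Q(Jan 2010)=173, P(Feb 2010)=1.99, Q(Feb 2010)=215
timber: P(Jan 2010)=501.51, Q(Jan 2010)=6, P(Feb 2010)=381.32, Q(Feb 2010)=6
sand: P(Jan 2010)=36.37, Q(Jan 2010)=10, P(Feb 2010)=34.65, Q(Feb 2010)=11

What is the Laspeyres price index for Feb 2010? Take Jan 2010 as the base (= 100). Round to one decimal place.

Laspeyres price index uses base-period quantities as weights.
ΣP(Feb 2010)·Q(Jan 2010) = 791.14×4 + 1.99×173 + 381.32×6 + 34.65×10 = 3164.56 + 344.27 + 2287.92 + 346.5 = 6143.25
ΣP(Jan 2010)·Q(Jan 2010) = 625.68×4 + 1.63×173 + 501.51×6 + 36.37×10 = 2502.72 + 281.99 + 3009.06 + 363.7 = 6157.47
Index = 6143.25 / 6157.47 × 100 = 99.7691

99.8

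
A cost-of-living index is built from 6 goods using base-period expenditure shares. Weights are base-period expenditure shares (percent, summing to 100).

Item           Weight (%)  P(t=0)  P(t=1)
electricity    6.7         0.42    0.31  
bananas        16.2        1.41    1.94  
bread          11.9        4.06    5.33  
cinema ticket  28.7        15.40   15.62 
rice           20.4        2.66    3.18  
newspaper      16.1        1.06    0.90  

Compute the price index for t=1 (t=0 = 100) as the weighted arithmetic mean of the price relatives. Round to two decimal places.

electricity: 6.7 × (0.31/0.42) = 6.7 × 0.738095 = 4.9452
bananas: 16.2 × (1.94/1.41) = 16.2 × 1.375887 = 22.2894
bread: 11.9 × (5.33/4.06) = 11.9 × 1.312808 = 15.6224
cinema ticket: 28.7 × (15.62/15.40) = 28.7 × 1.014286 = 29.1100
rice: 20.4 × (3.18/2.66) = 20.4 × 1.195489 = 24.3880
newspaper: 16.1 × (0.90/1.06) = 16.1 × 0.849057 = 13.6698
Index = Σ wᵢ·(p₁ᵢ/p₀ᵢ) = 4.9452 + 22.2894 + 15.6224 + 29.1100 + 24.3880 + 13.6698 = 110.0248

110.02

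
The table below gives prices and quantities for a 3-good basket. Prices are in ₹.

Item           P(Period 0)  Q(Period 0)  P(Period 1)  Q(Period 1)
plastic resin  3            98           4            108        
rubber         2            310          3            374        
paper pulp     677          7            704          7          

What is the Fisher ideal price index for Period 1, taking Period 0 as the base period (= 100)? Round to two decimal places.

111.05

Laspeyres component (base-period weights):
ΣP(Period 1)Q(Period 0) = 4×98 + 3×310 + 704×7 = 392 + 930 + 4928 = 6250
ΣP(Period 0)Q(Period 0) = 3×98 + 2×310 + 677×7 = 294 + 620 + 4739 = 5653
L = 6250 / 5653 × 100 = 110.5608
Paasche component (current-period weights):
ΣP(Period 1)Q(Period 1) = 4×108 + 3×374 + 704×7 = 432 + 1122 + 4928 = 6482
ΣP(Period 0)Q(Period 1) = 3×108 + 2×374 + 677×7 = 324 + 748 + 4739 = 5811
P = 6482 / 5811 × 100 = 111.5471
Fisher = √(L × P) = √(110.5608 × 111.5471) = 111.0528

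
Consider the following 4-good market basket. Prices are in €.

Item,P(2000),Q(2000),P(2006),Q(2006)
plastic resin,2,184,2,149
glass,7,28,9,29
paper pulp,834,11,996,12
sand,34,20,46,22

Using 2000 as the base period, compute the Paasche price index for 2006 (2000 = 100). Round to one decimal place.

Paasche price index uses current-period quantities as weights.
ΣP(2006)·Q(2006) = 2×149 + 9×29 + 996×12 + 46×22 = 298 + 261 + 11952 + 1012 = 13523
ΣP(2000)·Q(2006) = 2×149 + 7×29 + 834×12 + 34×22 = 298 + 203 + 10008 + 748 = 11257
Index = 13523 / 11257 × 100 = 120.1297

120.1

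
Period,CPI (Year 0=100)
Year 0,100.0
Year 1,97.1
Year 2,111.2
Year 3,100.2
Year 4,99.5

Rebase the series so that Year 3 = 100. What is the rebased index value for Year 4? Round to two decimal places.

Rebased(Year 4) = 99.5 / 100.2 × 100 = 99.3014

99.30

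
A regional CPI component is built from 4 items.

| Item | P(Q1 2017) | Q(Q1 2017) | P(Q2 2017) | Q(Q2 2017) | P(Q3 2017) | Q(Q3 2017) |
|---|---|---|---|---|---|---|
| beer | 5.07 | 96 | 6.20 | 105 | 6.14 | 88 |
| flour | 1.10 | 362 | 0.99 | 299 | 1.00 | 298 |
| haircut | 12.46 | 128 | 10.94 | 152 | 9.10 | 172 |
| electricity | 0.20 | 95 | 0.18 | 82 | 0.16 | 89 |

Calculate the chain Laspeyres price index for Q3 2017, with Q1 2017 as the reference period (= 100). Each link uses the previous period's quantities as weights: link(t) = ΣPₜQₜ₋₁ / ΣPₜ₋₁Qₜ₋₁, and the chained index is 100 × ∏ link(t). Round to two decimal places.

84.60

Link Q1 2017→Q2 2017:
ΣP(Q2 2017)Q(Q1 2017) = 6.20×96 + 0.99×362 + 10.94×128 + 0.18×95 = 595.2 + 358.38 + 1400.32 + 17.1 = 2371
ΣP(Q1 2017)Q(Q1 2017) = 5.07×96 + 1.10×362 + 12.46×128 + 0.20×95 = 486.72 + 398.2 + 1594.88 + 19 = 2498.8
link = 2371/2498.8 = 0.948855
Link Q2 2017→Q3 2017:
ΣP(Q3 2017)Q(Q2 2017) = 6.14×105 + 1.00×299 + 9.10×152 + 0.16×82 = 644.7 + 299 + 1383.2 + 13.12 = 2340.02
ΣP(Q2 2017)Q(Q2 2017) = 6.20×105 + 0.99×299 + 10.94×152 + 0.18×82 = 651 + 296.01 + 1662.88 + 14.76 = 2624.65
link = 2340.02/2624.65 = 0.891555
Chained index = 100 × 0.948855 × 0.891555 = 84.5957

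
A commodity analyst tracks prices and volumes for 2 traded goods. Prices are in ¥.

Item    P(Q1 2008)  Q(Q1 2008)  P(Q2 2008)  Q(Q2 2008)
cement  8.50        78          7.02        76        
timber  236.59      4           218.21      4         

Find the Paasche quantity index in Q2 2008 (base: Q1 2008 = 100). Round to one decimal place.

Paasche quantity index uses current-period prices as weights.
ΣP(Q2 2008)·Q(Q2 2008) = 7.02×76 + 218.21×4 = 533.52 + 872.84 = 1406.36
ΣP(Q2 2008)·Q(Q1 2008) = 7.02×78 + 218.21×4 = 547.56 + 872.84 = 1420.4
Index = 1406.36 / 1420.4 × 100 = 99.0115

99.0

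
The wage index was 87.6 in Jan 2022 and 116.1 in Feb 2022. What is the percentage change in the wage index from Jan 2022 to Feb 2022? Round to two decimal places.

32.53%

Change = (116.1 − 87.6) / 87.6 × 100
       = 28.5 / 87.6 × 100 = 32.5342%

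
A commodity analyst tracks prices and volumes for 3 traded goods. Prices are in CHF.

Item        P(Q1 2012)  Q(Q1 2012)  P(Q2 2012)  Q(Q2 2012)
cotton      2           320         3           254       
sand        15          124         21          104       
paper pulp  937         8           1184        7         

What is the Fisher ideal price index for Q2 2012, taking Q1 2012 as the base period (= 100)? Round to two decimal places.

130.32

Laspeyres component (base-period weights):
ΣP(Q2 2012)Q(Q1 2012) = 3×320 + 21×124 + 1184×8 = 960 + 2604 + 9472 = 13036
ΣP(Q1 2012)Q(Q1 2012) = 2×320 + 15×124 + 937×8 = 640 + 1860 + 7496 = 9996
L = 13036 / 9996 × 100 = 130.4122
Paasche component (current-period weights):
ΣP(Q2 2012)Q(Q2 2012) = 3×254 + 21×104 + 1184×7 = 762 + 2184 + 8288 = 11234
ΣP(Q1 2012)Q(Q2 2012) = 2×254 + 15×104 + 937×7 = 508 + 1560 + 6559 = 8627
P = 11234 / 8627 × 100 = 130.2191
Fisher = √(L × P) = √(130.4122 × 130.2191) = 130.3156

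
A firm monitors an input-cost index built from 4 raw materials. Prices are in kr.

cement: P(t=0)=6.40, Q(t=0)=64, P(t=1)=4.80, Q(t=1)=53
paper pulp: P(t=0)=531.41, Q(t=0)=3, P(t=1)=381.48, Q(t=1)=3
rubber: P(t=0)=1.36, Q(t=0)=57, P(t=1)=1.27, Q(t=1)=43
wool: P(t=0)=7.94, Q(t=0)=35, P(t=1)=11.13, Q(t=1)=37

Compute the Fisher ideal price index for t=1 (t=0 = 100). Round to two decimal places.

81.36

Laspeyres component (base-period weights):
ΣP(t=1)Q(t=0) = 4.80×64 + 381.48×3 + 1.27×57 + 11.13×35 = 307.2 + 1144.44 + 72.39 + 389.55 = 1913.58
ΣP(t=0)Q(t=0) = 6.40×64 + 531.41×3 + 1.36×57 + 7.94×35 = 409.6 + 1594.23 + 77.52 + 277.9 = 2359.25
L = 1913.58 / 2359.25 × 100 = 81.1097
Paasche component (current-period weights):
ΣP(t=1)Q(t=1) = 4.80×53 + 381.48×3 + 1.27×43 + 11.13×37 = 254.4 + 1144.44 + 54.61 + 411.81 = 1865.26
ΣP(t=0)Q(t=1) = 6.40×53 + 531.41×3 + 1.36×43 + 7.94×37 = 339.2 + 1594.23 + 58.48 + 293.78 = 2285.69
P = 1865.26 / 2285.69 × 100 = 81.6060
Fisher = √(L × P) = √(81.1097 × 81.6060) = 81.3575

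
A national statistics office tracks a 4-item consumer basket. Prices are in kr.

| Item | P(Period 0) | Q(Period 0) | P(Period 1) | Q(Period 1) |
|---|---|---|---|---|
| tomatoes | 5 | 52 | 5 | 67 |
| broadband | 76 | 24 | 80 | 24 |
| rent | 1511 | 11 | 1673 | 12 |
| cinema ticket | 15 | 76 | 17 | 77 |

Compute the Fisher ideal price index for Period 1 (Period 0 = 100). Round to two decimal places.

Laspeyres component (base-period weights):
ΣP(Period 1)Q(Period 0) = 5×52 + 80×24 + 1673×11 + 17×76 = 260 + 1920 + 18403 + 1292 = 21875
ΣP(Period 0)Q(Period 0) = 5×52 + 76×24 + 1511×11 + 15×76 = 260 + 1824 + 16621 + 1140 = 19845
L = 21875 / 19845 × 100 = 110.2293
Paasche component (current-period weights):
ΣP(Period 1)Q(Period 1) = 5×67 + 80×24 + 1673×12 + 17×77 = 335 + 1920 + 20076 + 1309 = 23640
ΣP(Period 0)Q(Period 1) = 5×67 + 76×24 + 1511×12 + 15×77 = 335 + 1824 + 18132 + 1155 = 21446
P = 23640 / 21446 × 100 = 110.2303
Fisher = √(L × P) = √(110.2293 × 110.2303) = 110.2298

110.23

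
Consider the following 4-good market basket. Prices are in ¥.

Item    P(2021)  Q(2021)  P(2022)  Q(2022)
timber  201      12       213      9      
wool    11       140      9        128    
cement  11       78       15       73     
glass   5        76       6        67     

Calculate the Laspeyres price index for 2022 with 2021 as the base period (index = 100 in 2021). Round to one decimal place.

Laspeyres price index uses base-period quantities as weights.
ΣP(2022)·Q(2021) = 213×12 + 9×140 + 15×78 + 6×76 = 2556 + 1260 + 1170 + 456 = 5442
ΣP(2021)·Q(2021) = 201×12 + 11×140 + 11×78 + 5×76 = 2412 + 1540 + 858 + 380 = 5190
Index = 5442 / 5190 × 100 = 104.8555

104.9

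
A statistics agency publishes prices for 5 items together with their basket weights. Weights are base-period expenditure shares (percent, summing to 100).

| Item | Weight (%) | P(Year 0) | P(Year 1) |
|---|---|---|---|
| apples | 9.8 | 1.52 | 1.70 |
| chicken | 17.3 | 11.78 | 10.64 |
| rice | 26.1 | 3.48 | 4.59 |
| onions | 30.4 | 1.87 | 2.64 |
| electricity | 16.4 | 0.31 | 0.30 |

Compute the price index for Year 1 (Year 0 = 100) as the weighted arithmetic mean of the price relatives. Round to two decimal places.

apples: 9.8 × (1.70/1.52) = 9.8 × 1.118421 = 10.9605
chicken: 17.3 × (10.64/11.78) = 17.3 × 0.903226 = 15.6258
rice: 26.1 × (4.59/3.48) = 26.1 × 1.318966 = 34.4250
onions: 30.4 × (2.64/1.87) = 30.4 × 1.411765 = 42.9176
electricity: 16.4 × (0.30/0.31) = 16.4 × 0.967742 = 15.8710
Index = Σ wᵢ·(p₁ᵢ/p₀ᵢ) = 10.9605 + 15.6258 + 34.4250 + 42.9176 + 15.8710 = 119.7999

119.80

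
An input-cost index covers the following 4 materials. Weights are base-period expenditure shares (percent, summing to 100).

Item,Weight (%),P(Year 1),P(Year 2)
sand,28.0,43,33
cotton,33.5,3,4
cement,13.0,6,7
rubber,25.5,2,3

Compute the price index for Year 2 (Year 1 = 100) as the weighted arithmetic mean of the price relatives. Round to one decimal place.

sand: 28.0 × (33/43) = 28.0 × 0.767442 = 21.4884
cotton: 33.5 × (4/3) = 33.5 × 1.333333 = 44.6667
cement: 13.0 × (7/6) = 13.0 × 1.166667 = 15.1667
rubber: 25.5 × (3/2) = 25.5 × 1.500000 = 38.2500
Index = Σ wᵢ·(p₁ᵢ/p₀ᵢ) = 21.4884 + 44.6667 + 15.1667 + 38.2500 = 119.5717

119.6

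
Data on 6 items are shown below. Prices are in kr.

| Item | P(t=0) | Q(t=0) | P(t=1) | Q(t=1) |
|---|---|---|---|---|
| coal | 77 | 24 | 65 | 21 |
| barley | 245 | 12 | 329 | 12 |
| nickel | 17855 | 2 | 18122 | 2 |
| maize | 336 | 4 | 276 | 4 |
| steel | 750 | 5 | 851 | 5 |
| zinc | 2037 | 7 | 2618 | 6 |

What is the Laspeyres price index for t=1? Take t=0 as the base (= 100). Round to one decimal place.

109.3

Laspeyres price index uses base-period quantities as weights.
ΣP(t=1)·Q(t=0) = 65×24 + 329×12 + 18122×2 + 276×4 + 851×5 + 2618×7 = 1560 + 3948 + 36244 + 1104 + 4255 + 18326 = 65437
ΣP(t=0)·Q(t=0) = 77×24 + 245×12 + 17855×2 + 336×4 + 750×5 + 2037×7 = 1848 + 2940 + 35710 + 1344 + 3750 + 14259 = 59851
Index = 65437 / 59851 × 100 = 109.3332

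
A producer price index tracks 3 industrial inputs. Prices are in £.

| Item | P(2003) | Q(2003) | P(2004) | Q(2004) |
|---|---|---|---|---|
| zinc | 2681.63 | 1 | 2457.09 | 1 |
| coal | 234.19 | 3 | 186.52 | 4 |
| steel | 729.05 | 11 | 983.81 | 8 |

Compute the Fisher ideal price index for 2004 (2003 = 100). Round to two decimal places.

119.24

Laspeyres component (base-period weights):
ΣP(2004)Q(2003) = 2457.09×1 + 186.52×3 + 983.81×11 = 2457.09 + 559.56 + 10821.91 = 13838.56
ΣP(2003)Q(2003) = 2681.63×1 + 234.19×3 + 729.05×11 = 2681.63 + 702.57 + 8019.55 = 11403.75
L = 13838.56 / 11403.75 × 100 = 121.3510
Paasche component (current-period weights):
ΣP(2004)Q(2004) = 2457.09×1 + 186.52×4 + 983.81×8 = 2457.09 + 746.08 + 7870.48 = 11073.65
ΣP(2003)Q(2004) = 2681.63×1 + 234.19×4 + 729.05×8 = 2681.63 + 936.76 + 5832.4 = 9450.79
P = 11073.65 / 9450.79 × 100 = 117.1717
Fisher = √(L × P) = √(121.3510 × 117.1717) = 119.2430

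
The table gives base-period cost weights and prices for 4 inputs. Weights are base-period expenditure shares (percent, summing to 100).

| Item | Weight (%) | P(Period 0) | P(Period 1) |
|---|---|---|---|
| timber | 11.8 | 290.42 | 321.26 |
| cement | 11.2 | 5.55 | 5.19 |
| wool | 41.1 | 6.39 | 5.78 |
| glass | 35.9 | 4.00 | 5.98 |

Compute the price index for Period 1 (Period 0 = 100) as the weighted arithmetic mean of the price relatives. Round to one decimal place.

114.4

timber: 11.8 × (321.26/290.42) = 11.8 × 1.106191 = 13.0531
cement: 11.2 × (5.19/5.55) = 11.2 × 0.935135 = 10.4735
wool: 41.1 × (5.78/6.39) = 41.1 × 0.904538 = 37.1765
glass: 35.9 × (5.98/4.00) = 35.9 × 1.495000 = 53.6705
Index = Σ wᵢ·(p₁ᵢ/p₀ᵢ) = 13.0531 + 10.4735 + 37.1765 + 53.6705 = 114.3736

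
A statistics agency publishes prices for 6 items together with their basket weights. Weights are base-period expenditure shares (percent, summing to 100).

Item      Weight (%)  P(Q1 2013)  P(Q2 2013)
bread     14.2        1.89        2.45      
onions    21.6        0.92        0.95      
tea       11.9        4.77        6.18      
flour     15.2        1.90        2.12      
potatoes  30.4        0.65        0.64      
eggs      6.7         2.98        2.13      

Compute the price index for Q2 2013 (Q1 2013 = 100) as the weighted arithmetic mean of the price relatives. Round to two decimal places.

bread: 14.2 × (2.45/1.89) = 14.2 × 1.296296 = 18.4074
onions: 21.6 × (0.95/0.92) = 21.6 × 1.032609 = 22.3043
tea: 11.9 × (6.18/4.77) = 11.9 × 1.295597 = 15.4176
flour: 15.2 × (2.12/1.90) = 15.2 × 1.115789 = 16.9600
potatoes: 30.4 × (0.64/0.65) = 30.4 × 0.984615 = 29.9323
eggs: 6.7 × (2.13/2.98) = 6.7 × 0.714765 = 4.7889
Index = Σ wᵢ·(p₁ᵢ/p₀ᵢ) = 18.4074 + 22.3043 + 15.4176 + 16.9600 + 29.9323 + 4.7889 = 107.8106

107.81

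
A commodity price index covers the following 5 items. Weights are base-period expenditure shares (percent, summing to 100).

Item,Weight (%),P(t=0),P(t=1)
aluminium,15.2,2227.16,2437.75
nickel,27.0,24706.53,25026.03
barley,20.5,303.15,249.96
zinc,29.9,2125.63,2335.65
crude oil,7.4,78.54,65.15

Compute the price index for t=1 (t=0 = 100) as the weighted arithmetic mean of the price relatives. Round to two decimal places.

aluminium: 15.2 × (2437.75/2227.16) = 15.2 × 1.094555 = 16.6372
nickel: 27.0 × (25026.03/24706.53) = 27.0 × 1.012932 = 27.3492
barley: 20.5 × (249.96/303.15) = 20.5 × 0.824542 = 16.9031
zinc: 29.9 × (2335.65/2125.63) = 29.9 × 1.098804 = 32.8542
crude oil: 7.4 × (65.15/78.54) = 7.4 × 0.829514 = 6.1384
Index = Σ wᵢ·(p₁ᵢ/p₀ᵢ) = 16.6372 + 27.3492 + 16.9031 + 32.8542 + 6.1384 = 99.8821

99.88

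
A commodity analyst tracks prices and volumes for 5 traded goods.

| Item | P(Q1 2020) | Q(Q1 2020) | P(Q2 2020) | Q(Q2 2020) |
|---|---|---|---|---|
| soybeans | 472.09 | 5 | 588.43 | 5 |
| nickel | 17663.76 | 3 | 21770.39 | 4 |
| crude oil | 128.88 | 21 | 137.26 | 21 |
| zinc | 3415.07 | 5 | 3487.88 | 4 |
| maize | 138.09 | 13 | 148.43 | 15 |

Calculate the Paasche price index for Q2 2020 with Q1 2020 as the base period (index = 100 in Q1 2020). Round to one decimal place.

Paasche price index uses current-period quantities as weights.
ΣP(Q2 2020)·Q(Q2 2020) = 588.43×5 + 21770.39×4 + 137.26×21 + 3487.88×4 + 148.43×15 = 2942.15 + 87081.56 + 2882.46 + 13951.52 + 2226.45 = 109084.14
ΣP(Q1 2020)·Q(Q2 2020) = 472.09×5 + 17663.76×4 + 128.88×21 + 3415.07×4 + 138.09×15 = 2360.45 + 70655.04 + 2706.48 + 13660.28 + 2071.35 = 91453.6
Index = 109084.14 / 91453.6 × 100 = 119.2781

119.3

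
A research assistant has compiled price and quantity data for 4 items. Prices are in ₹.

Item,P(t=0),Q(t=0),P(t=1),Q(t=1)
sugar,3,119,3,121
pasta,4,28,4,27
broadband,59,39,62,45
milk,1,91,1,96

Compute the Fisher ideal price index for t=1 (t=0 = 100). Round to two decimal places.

Laspeyres component (base-period weights):
ΣP(t=1)Q(t=0) = 3×119 + 4×28 + 62×39 + 1×91 = 357 + 112 + 2418 + 91 = 2978
ΣP(t=0)Q(t=0) = 3×119 + 4×28 + 59×39 + 1×91 = 357 + 112 + 2301 + 91 = 2861
L = 2978 / 2861 × 100 = 104.0895
Paasche component (current-period weights):
ΣP(t=1)Q(t=1) = 3×121 + 4×27 + 62×45 + 1×96 = 363 + 108 + 2790 + 96 = 3357
ΣP(t=0)Q(t=1) = 3×121 + 4×27 + 59×45 + 1×96 = 363 + 108 + 2655 + 96 = 3222
P = 3357 / 3222 × 100 = 104.1899
Fisher = √(L × P) = √(104.0895 × 104.1899) = 104.1397

104.14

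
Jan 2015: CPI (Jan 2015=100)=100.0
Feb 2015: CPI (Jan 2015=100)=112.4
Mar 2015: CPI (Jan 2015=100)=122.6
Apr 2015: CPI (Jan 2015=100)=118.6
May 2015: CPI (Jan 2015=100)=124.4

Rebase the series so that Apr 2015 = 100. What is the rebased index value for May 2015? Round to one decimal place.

104.9

Rebased(May 2015) = 124.4 / 118.6 × 100 = 104.8904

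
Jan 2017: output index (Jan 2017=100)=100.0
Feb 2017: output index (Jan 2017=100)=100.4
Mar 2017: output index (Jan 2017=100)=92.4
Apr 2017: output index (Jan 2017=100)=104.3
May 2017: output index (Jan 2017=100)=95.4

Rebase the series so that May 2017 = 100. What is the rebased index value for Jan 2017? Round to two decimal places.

104.82

Rebased(Jan 2017) = 100.0 / 95.4 × 100 = 104.8218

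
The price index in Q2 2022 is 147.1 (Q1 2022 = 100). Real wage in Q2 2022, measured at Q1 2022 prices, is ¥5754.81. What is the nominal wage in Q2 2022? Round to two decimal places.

Nominal = Real × (Index/100) = 5754.81 × (147.1/100)
        = 5754.81 × 1.471 = 8465.3255

8465.33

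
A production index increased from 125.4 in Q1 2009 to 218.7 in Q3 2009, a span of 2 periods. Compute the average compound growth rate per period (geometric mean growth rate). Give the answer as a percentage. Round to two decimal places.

Growth factor = (218.7/125.4)^(1/2) = (1.744019)^(1/2) = 1.320613
Growth rate = 1.320613 − 1 = 0.320613 = 32.0613%

32.06%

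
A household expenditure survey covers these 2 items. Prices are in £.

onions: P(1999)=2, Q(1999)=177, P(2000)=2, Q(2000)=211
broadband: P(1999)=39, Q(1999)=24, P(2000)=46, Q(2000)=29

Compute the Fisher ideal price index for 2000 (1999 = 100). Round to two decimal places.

Laspeyres component (base-period weights):
ΣP(2000)Q(1999) = 2×177 + 46×24 = 354 + 1104 = 1458
ΣP(1999)Q(1999) = 2×177 + 39×24 = 354 + 936 = 1290
L = 1458 / 1290 × 100 = 113.0233
Paasche component (current-period weights):
ΣP(2000)Q(2000) = 2×211 + 46×29 = 422 + 1334 = 1756
ΣP(1999)Q(2000) = 2×211 + 39×29 = 422 + 1131 = 1553
P = 1756 / 1553 × 100 = 113.0715
Fisher = √(L × P) = √(113.0233 × 113.0715) = 113.0474

113.05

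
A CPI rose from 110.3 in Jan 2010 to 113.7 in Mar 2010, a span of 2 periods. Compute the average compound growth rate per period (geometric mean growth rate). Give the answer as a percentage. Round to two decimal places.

Growth factor = (113.7/110.3)^(1/2) = (1.030825)^(1/2) = 1.015296
Growth rate = 1.015296 − 1 = 0.015296 = 1.5296%

1.53%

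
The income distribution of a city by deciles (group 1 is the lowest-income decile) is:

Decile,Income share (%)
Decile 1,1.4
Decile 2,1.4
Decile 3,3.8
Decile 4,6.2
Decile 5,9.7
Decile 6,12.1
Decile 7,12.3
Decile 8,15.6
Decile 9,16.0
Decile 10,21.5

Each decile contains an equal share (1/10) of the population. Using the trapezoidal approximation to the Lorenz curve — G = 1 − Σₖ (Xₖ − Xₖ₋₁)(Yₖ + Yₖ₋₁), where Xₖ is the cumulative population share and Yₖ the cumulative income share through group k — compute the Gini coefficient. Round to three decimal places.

Cumulative income shares Yₖ: 0.0140, 0.0280, 0.0660, 0.1280, 0.2250, 0.3460, 0.4690, 0.6250, 0.7850, 1.0000
Σ (Xₖ−Xₖ₋₁)(Yₖ+Yₖ₋₁) = (1/10)(0.0140+0.0000) + (1/10)(0.0280+0.0140) + (1/10)(0.0660+0.0280) + (1/10)(0.1280+0.0660) + (1/10)(0.2250+0.1280) + (1/10)(0.3460+0.2250) + (1/10)(0.4690+0.3460) + (1/10)(0.6250+0.4690) + (1/10)(0.7850+0.6250) + (1/10)(1.0000+0.7850)
  = 0.0014 + 0.0042 + 0.0094 + 0.0194 + 0.0353 + 0.0571 + 0.0815 + 0.1094 + 0.1410 + 0.1785 = 0.6372
G = 1 − 0.6372 = 0.3628

0.363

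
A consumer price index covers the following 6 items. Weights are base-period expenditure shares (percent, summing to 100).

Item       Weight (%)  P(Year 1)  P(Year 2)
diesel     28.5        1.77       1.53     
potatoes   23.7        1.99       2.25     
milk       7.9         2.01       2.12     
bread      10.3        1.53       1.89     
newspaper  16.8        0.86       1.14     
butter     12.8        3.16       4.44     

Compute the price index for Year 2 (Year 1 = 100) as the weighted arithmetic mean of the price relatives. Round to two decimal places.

diesel: 28.5 × (1.53/1.77) = 28.5 × 0.864407 = 24.6356
potatoes: 23.7 × (2.25/1.99) = 23.7 × 1.130653 = 26.7965
milk: 7.9 × (2.12/2.01) = 7.9 × 1.054726 = 8.3323
bread: 10.3 × (1.89/1.53) = 10.3 × 1.235294 = 12.7235
newspaper: 16.8 × (1.14/0.86) = 16.8 × 1.325581 = 22.2698
butter: 12.8 × (4.44/3.16) = 12.8 × 1.405063 = 17.9848
Index = Σ wᵢ·(p₁ᵢ/p₀ᵢ) = 24.6356 + 26.7965 + 8.3323 + 12.7235 + 22.2698 + 17.9848 = 112.7425

112.74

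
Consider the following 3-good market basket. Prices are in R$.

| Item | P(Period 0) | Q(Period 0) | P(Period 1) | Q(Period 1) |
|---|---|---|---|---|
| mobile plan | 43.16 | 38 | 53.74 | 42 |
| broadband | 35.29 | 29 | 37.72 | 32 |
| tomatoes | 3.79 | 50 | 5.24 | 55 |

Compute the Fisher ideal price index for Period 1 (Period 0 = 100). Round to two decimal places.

119.10

Laspeyres component (base-period weights):
ΣP(Period 1)Q(Period 0) = 53.74×38 + 37.72×29 + 5.24×50 = 2042.12 + 1093.88 + 262 = 3398
ΣP(Period 0)Q(Period 0) = 43.16×38 + 35.29×29 + 3.79×50 = 1640.08 + 1023.41 + 189.5 = 2852.99
L = 3398 / 2852.99 × 100 = 119.1031
Paasche component (current-period weights):
ΣP(Period 1)Q(Period 1) = 53.74×42 + 37.72×32 + 5.24×55 = 2257.08 + 1207.04 + 288.2 = 3752.32
ΣP(Period 0)Q(Period 1) = 43.16×42 + 35.29×32 + 3.79×55 = 1812.72 + 1129.28 + 208.45 = 3150.45
P = 3752.32 / 3150.45 × 100 = 119.1043
Fisher = √(L × P) = √(119.1031 × 119.1043) = 119.1037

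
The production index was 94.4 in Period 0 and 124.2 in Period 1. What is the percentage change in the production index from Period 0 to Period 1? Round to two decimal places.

Change = (124.2 − 94.4) / 94.4 × 100
       = 29.8 / 94.4 × 100 = 31.5678%

31.57%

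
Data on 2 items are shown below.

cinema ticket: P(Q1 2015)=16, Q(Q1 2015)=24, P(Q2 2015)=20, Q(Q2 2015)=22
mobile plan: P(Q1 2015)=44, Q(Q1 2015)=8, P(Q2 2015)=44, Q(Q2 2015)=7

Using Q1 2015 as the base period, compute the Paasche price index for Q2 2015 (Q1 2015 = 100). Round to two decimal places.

113.33

Paasche price index uses current-period quantities as weights.
ΣP(Q2 2015)·Q(Q2 2015) = 20×22 + 44×7 = 440 + 308 = 748
ΣP(Q1 2015)·Q(Q2 2015) = 16×22 + 44×7 = 352 + 308 = 660
Index = 748 / 660 × 100 = 113.3333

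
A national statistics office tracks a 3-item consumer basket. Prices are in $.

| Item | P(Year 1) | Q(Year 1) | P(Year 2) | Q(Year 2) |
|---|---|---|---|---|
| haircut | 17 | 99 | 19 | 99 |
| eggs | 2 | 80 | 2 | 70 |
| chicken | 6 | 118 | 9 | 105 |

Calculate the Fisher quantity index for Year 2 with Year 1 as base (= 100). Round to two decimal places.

Laspeyres component (base-period weights):
ΣP(Year 1)Q(Year 2) = 17×99 + 2×70 + 6×105 = 1683 + 140 + 630 = 2453
ΣP(Year 1)Q(Year 1) = 17×99 + 2×80 + 6×118 = 1683 + 160 + 708 = 2551
L = 2453 / 2551 × 100 = 96.1584
Paasche component (current-period weights):
ΣP(Year 2)Q(Year 2) = 19×99 + 2×70 + 9×105 = 1881 + 140 + 945 = 2966
ΣP(Year 2)Q(Year 1) = 19×99 + 2×80 + 9×118 = 1881 + 160 + 1062 = 3103
P = 2966 / 3103 × 100 = 95.5849
Fisher = √(L × P) = √(96.1584 × 95.5849) = 95.8712

95.87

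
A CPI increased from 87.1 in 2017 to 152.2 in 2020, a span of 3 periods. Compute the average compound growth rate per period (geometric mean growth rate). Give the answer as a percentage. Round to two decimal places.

Growth factor = (152.2/87.1)^(1/3) = (1.747417)^(1/3) = 1.204478
Growth rate = 1.204478 − 1 = 0.204478 = 20.4478%

20.45%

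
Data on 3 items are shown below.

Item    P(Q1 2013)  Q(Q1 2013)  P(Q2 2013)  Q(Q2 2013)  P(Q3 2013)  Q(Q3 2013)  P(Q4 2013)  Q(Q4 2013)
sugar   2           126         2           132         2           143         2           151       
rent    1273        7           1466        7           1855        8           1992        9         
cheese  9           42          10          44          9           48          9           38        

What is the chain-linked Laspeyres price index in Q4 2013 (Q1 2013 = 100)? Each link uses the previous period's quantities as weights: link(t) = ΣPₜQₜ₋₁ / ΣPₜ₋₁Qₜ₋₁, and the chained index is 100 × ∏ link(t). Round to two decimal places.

152.64

Link Q1 2013→Q2 2013:
ΣP(Q2 2013)Q(Q1 2013) = 2×126 + 1466×7 + 10×42 = 252 + 10262 + 420 = 10934
ΣP(Q1 2013)Q(Q1 2013) = 2×126 + 1273×7 + 9×42 = 252 + 8911 + 378 = 9541
link = 10934/9541 = 1.146001
Link Q2 2013→Q3 2013:
ΣP(Q3 2013)Q(Q2 2013) = 2×132 + 1855×7 + 9×44 = 264 + 12985 + 396 = 13645
ΣP(Q2 2013)Q(Q2 2013) = 2×132 + 1466×7 + 10×44 = 264 + 10262 + 440 = 10966
link = 13645/10966 = 1.244301
Link Q3 2013→Q4 2013:
ΣP(Q4 2013)Q(Q3 2013) = 2×143 + 1992×8 + 9×48 = 286 + 15936 + 432 = 16654
ΣP(Q3 2013)Q(Q3 2013) = 2×143 + 1855×8 + 9×48 = 286 + 14840 + 432 = 15558
link = 16654/15558 = 1.070446
Chained index = 100 × 1.146001 × 1.244301 × 1.070446 = 152.6424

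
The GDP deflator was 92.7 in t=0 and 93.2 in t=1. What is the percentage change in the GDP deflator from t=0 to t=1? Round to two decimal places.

0.54%

Change = (93.2 − 92.7) / 92.7 × 100
       = 0.5 / 92.7 × 100 = 0.5394%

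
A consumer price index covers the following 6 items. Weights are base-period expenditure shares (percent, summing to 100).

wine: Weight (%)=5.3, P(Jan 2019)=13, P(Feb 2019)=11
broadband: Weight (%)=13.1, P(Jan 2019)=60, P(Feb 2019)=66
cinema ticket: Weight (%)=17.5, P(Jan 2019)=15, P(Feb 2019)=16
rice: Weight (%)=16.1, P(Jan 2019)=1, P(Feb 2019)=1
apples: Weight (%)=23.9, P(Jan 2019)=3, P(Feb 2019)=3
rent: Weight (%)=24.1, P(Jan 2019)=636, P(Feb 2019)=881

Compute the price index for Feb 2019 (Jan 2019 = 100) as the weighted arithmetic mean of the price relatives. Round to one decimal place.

110.9

wine: 5.3 × (11/13) = 5.3 × 0.846154 = 4.4846
broadband: 13.1 × (66/60) = 13.1 × 1.100000 = 14.4100
cinema ticket: 17.5 × (16/15) = 17.5 × 1.066667 = 18.6667
rice: 16.1 × (1/1) = 16.1 × 1.000000 = 16.1000
apples: 23.9 × (3/3) = 23.9 × 1.000000 = 23.9000
rent: 24.1 × (881/636) = 24.1 × 1.385220 = 33.3838
Index = Σ wᵢ·(p₁ᵢ/p₀ᵢ) = 4.4846 + 14.4100 + 18.6667 + 16.1000 + 23.9000 + 33.3838 = 110.9451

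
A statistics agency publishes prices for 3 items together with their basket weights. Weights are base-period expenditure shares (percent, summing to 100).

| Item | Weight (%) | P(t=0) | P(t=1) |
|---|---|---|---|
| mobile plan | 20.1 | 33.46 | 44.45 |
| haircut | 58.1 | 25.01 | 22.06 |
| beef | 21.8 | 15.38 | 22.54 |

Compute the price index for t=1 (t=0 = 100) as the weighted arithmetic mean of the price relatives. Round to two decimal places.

109.90

mobile plan: 20.1 × (44.45/33.46) = 20.1 × 1.328452 = 26.7019
haircut: 58.1 × (22.06/25.01) = 58.1 × 0.882047 = 51.2469
beef: 21.8 × (22.54/15.38) = 21.8 × 1.465540 = 31.9488
Index = Σ wᵢ·(p₁ᵢ/p₀ᵢ) = 26.7019 + 51.2469 + 31.9488 = 109.8976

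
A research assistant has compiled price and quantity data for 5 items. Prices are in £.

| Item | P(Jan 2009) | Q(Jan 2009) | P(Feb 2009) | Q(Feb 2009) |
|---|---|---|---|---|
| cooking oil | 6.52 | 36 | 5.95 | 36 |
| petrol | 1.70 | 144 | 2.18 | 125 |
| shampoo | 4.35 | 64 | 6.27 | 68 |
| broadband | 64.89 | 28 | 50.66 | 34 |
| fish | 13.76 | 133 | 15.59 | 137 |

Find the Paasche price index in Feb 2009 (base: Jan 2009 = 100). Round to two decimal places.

Paasche price index uses current-period quantities as weights.
ΣP(Feb 2009)·Q(Feb 2009) = 5.95×36 + 2.18×125 + 6.27×68 + 50.66×34 + 15.59×137 = 214.2 + 272.5 + 426.36 + 1722.44 + 2135.83 = 4771.33
ΣP(Jan 2009)·Q(Feb 2009) = 6.52×36 + 1.70×125 + 4.35×68 + 64.89×34 + 13.76×137 = 234.72 + 212.5 + 295.8 + 2206.26 + 1885.12 = 4834.4
Index = 4771.33 / 4834.4 × 100 = 98.6954

98.70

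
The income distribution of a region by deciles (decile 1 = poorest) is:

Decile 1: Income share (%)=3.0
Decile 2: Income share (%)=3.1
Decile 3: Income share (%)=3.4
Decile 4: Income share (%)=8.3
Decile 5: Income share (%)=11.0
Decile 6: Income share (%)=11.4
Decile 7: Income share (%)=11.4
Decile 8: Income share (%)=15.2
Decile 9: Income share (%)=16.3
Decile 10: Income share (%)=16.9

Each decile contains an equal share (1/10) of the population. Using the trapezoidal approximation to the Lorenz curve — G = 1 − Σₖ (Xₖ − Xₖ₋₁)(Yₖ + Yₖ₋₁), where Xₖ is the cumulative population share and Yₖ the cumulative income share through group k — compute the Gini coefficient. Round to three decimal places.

Cumulative income shares Yₖ: 0.0300, 0.0610, 0.0950, 0.1780, 0.2880, 0.4020, 0.5160, 0.6680, 0.8310, 1.0000
Σ (Xₖ−Xₖ₋₁)(Yₖ+Yₖ₋₁) = (1/10)(0.0300+0.0000) + (1/10)(0.0610+0.0300) + (1/10)(0.0950+0.0610) + (1/10)(0.1780+0.0950) + (1/10)(0.2880+0.1780) + (1/10)(0.4020+0.2880) + (1/10)(0.5160+0.4020) + (1/10)(0.6680+0.5160) + (1/10)(0.8310+0.6680) + (1/10)(1.0000+0.8310)
  = 0.0030 + 0.0091 + 0.0156 + 0.0273 + 0.0466 + 0.0690 + 0.0918 + 0.1184 + 0.1499 + 0.1831 = 0.7138
G = 1 − 0.7138 = 0.2862

0.286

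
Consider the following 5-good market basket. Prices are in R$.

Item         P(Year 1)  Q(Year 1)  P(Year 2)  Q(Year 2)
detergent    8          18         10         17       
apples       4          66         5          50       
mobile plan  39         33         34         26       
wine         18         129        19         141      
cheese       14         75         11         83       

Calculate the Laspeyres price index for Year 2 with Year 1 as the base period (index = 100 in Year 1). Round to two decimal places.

Laspeyres price index uses base-period quantities as weights.
ΣP(Year 2)·Q(Year 1) = 10×18 + 5×66 + 34×33 + 19×129 + 11×75 = 180 + 330 + 1122 + 2451 + 825 = 4908
ΣP(Year 1)·Q(Year 1) = 8×18 + 4×66 + 39×33 + 18×129 + 14×75 = 144 + 264 + 1287 + 2322 + 1050 = 5067
Index = 4908 / 5067 × 100 = 96.8620

96.86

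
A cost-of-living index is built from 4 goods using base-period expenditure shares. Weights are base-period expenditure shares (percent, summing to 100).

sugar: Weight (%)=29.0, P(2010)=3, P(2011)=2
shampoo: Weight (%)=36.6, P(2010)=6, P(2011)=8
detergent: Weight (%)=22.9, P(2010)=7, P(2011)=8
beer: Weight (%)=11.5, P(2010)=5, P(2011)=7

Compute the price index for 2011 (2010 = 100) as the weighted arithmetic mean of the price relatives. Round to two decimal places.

110.40

sugar: 29.0 × (2/3) = 29.0 × 0.666667 = 19.3333
shampoo: 36.6 × (8/6) = 36.6 × 1.333333 = 48.8000
detergent: 22.9 × (8/7) = 22.9 × 1.142857 = 26.1714
beer: 11.5 × (7/5) = 11.5 × 1.400000 = 16.1000
Index = Σ wᵢ·(p₁ᵢ/p₀ᵢ) = 19.3333 + 48.8000 + 26.1714 + 16.1000 = 110.4048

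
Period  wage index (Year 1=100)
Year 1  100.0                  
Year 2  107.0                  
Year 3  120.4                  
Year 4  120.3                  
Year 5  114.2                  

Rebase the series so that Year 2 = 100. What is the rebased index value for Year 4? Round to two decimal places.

112.43

Rebased(Year 4) = 120.3 / 107.0 × 100 = 112.4299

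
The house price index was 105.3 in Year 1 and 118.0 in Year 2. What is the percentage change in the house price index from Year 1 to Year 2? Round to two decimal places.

Change = (118.0 − 105.3) / 105.3 × 100
       = 12.7 / 105.3 × 100 = 12.0608%

12.06%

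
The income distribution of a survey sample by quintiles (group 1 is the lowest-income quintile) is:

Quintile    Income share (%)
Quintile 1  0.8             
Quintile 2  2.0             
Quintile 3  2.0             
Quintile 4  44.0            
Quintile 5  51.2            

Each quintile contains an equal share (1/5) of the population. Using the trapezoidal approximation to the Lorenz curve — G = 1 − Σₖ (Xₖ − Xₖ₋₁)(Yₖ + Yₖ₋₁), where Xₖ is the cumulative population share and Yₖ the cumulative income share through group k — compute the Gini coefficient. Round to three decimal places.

0.571

Cumulative income shares Yₖ: 0.0080, 0.0280, 0.0480, 0.4880, 1.0000
Σ (Xₖ−Xₖ₋₁)(Yₖ+Yₖ₋₁) = (1/5)(0.0080+0.0000) + (1/5)(0.0280+0.0080) + (1/5)(0.0480+0.0280) + (1/5)(0.4880+0.0480) + (1/5)(1.0000+0.4880)
  = 0.0016 + 0.0072 + 0.0152 + 0.1072 + 0.2976 = 0.4288
G = 1 − 0.4288 = 0.5712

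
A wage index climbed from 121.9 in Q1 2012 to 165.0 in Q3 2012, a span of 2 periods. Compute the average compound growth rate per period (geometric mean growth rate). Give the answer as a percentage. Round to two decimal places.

Growth factor = (165.0/121.9)^(1/2) = (1.353568)^(1/2) = 1.163430
Growth rate = 1.163430 − 1 = 0.163430 = 16.3430%

16.34%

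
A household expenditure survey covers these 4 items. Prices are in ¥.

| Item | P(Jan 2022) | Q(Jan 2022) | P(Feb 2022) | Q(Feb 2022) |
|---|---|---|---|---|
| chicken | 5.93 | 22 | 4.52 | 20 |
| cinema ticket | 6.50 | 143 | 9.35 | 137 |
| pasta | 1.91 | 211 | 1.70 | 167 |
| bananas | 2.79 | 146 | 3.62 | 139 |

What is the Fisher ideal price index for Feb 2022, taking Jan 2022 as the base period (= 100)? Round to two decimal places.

125.01

Laspeyres component (base-period weights):
ΣP(Feb 2022)Q(Jan 2022) = 4.52×22 + 9.35×143 + 1.70×211 + 3.62×146 = 99.44 + 1337.05 + 358.7 + 528.52 = 2323.71
ΣP(Jan 2022)Q(Jan 2022) = 5.93×22 + 6.50×143 + 1.91×211 + 2.79×146 = 130.46 + 929.5 + 403.01 + 407.34 = 1870.31
L = 2323.71 / 1870.31 × 100 = 124.2420
Paasche component (current-period weights):
ΣP(Feb 2022)Q(Feb 2022) = 4.52×20 + 9.35×137 + 1.70×167 + 3.62×139 = 90.4 + 1280.95 + 283.9 + 503.18 = 2158.43
ΣP(Jan 2022)Q(Feb 2022) = 5.93×20 + 6.50×137 + 1.91×167 + 2.79×139 = 118.6 + 890.5 + 318.97 + 387.81 = 1715.88
P = 2158.43 / 1715.88 × 100 = 125.7914
Fisher = √(L × P) = √(124.2420 × 125.7914) = 125.0143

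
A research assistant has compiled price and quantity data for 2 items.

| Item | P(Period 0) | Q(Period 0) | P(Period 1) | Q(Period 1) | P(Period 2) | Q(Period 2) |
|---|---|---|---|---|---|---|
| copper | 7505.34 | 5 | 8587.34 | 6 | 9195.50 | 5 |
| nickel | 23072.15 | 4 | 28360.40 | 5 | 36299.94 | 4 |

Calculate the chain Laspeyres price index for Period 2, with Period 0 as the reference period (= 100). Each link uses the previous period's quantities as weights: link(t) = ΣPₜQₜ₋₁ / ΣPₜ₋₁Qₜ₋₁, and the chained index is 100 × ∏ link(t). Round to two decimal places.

Link Period 0→Period 1:
ΣP(Period 1)Q(Period 0) = 8587.34×5 + 28360.40×4 = 42936.7 + 113441.6 = 156378.3
ΣP(Period 0)Q(Period 0) = 7505.34×5 + 23072.15×4 = 37526.7 + 92288.6 = 129815.3
link = 156378.3/129815.3 = 1.204621
Link Period 1→Period 2:
ΣP(Period 2)Q(Period 1) = 9195.50×6 + 36299.94×5 = 55173 + 181499.7 = 236672.7
ΣP(Period 1)Q(Period 1) = 8587.34×6 + 28360.40×5 = 51524.04 + 141802 = 193326.04
link = 236672.7/193326.04 = 1.224215
Chained index = 100 × 1.204621 × 1.224215 = 147.4716

147.47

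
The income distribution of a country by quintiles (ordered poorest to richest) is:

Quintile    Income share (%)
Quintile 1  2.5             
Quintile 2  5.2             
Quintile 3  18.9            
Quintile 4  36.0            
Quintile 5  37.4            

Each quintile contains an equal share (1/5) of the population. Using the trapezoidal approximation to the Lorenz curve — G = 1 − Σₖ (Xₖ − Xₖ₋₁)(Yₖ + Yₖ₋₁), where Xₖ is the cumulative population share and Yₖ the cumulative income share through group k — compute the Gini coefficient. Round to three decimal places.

Cumulative income shares Yₖ: 0.0250, 0.0770, 0.2660, 0.6260, 1.0000
Σ (Xₖ−Xₖ₋₁)(Yₖ+Yₖ₋₁) = (1/5)(0.0250+0.0000) + (1/5)(0.0770+0.0250) + (1/5)(0.2660+0.0770) + (1/5)(0.6260+0.2660) + (1/5)(1.0000+0.6260)
  = 0.0050 + 0.0204 + 0.0686 + 0.1784 + 0.3252 = 0.5976
G = 1 − 0.5976 = 0.4024

0.402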